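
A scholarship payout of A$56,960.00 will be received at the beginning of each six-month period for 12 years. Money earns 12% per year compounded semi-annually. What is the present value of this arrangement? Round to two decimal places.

This is an annuity due: 24 payments of A$56,960.00 at the beginning of each six-month period.
Periodic rate r = 0.12/2 per half-year; n is counted in half-years.
PV = PMT × [(1 − (1+r)^−n)/r] × (1+r) = 56,960 × [1 − (1+r)^−24] / r × (1+r) = A$757,760.47

A$757,760.47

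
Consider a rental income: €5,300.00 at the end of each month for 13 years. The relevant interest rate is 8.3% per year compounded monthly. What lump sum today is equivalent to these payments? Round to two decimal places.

This is an ordinary annuity: 156 payments of €5,300.00 at the end of each month.
Periodic rate r = 0.083/12 per month; n is counted in months.
PV = PMT × [(1 − (1+r)^−n)/r] = 5,300 × [1 − (1+r)^−156] / r = €504,815.19

€504,815.19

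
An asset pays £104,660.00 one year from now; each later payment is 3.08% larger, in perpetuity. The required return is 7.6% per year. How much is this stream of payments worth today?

Periodic rate r = 0.076 per year.
Growing perpetuity (Gordon): PV = PMT₁ / (r − g) = 104,660 / (r − 0.0308) = £2,315,486.73.

£2,315,486.73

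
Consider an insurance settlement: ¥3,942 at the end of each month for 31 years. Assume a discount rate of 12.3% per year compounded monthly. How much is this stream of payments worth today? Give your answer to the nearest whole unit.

¥375,927

This is an ordinary annuity: 372 payments of ¥3,942 at the end of each month.
Periodic rate r = 0.123/12 per month; n is counted in months.
PV = PMT × [(1 − (1+r)^−n)/r] = 3,942 × [1 − (1+r)^−372] / r = ¥375,927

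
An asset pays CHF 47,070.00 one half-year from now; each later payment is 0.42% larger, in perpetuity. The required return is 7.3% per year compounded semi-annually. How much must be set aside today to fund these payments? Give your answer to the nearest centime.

Periodic rate r = 0.073/2 per half-year.
Growing perpetuity (Gordon): PV = PMT₁ / (r − g) = 47,070 / (r − 0.0042) = CHF 1,457,275.54.

CHF 1,457,275.54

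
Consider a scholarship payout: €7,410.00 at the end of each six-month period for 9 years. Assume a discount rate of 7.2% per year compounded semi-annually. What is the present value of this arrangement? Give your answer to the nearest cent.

€96,930.27

This is an ordinary annuity: 18 payments of €7,410.00 at the end of each six-month period.
Periodic rate r = 0.072/2 per half-year; n is counted in half-years.
PV = PMT × [(1 − (1+r)^−n)/r] = 7,410 × [1 − (1+r)^−18] / r = €96,930.27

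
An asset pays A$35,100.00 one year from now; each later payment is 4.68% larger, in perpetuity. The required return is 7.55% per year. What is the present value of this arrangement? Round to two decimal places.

A$1,222,996.52

Periodic rate r = 0.0755 per year.
Growing perpetuity (Gordon): PV = PMT₁ / (r − g) = 35,100 / (r − 0.0468) = A$1,222,996.52.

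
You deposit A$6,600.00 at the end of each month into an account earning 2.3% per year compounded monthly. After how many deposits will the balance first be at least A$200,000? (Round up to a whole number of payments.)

30 payments

Periodic rate r = 0.023/12 per month; n is counted in months.
Ordinary annuity FV: 200,000 = 6,600 × [((1+r)^n − 1)/r].
(1+r)^n = 1 + 200,000 × r / 6,600, so n = ln(1 + 200,000·r/6,600) / ln(1+r) = 29.48.
Round up to a whole number of payments: n = 30.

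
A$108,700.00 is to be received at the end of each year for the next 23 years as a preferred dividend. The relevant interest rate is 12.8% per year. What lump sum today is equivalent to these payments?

This is an ordinary annuity: 23 payments of A$108,700.00 at the end of each year.
Periodic rate r = 0.128 per year.
PV = PMT × [(1 − (1+r)^−n)/r] = 108,700 × [1 − (1+r)^−23] / r = A$796,018.92

A$796,018.92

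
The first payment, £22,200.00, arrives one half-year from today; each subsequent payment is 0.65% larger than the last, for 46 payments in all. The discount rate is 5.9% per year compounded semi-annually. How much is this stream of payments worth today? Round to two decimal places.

£623,830.50

Periodic rate r = 0.059/2 per half-year; n is counted in half-years.
Growing ordinary annuity: PV = PMT₁ × [1 − ((1+g)/(1+r))^n] / (r − g) = 22,200 × [1 − ((1+0.0065)/(1+r))^46] / (r − 0.0065) = £623,830.50.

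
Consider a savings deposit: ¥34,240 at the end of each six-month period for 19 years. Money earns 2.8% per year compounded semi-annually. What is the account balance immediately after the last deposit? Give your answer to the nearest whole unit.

This is an ordinary annuity: 38 deposits of ¥34,240 at the end of each six-month period.
Periodic rate r = 0.028/2 per half-year; n is counted in half-years.
FV = PMT × [((1+r)^n − 1)/r] = 34,240 × [(1+r)^38 − 1] / r = ¥1,702,374

¥1,702,374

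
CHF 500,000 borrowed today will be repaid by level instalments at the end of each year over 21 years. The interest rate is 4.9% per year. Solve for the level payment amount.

Level ordinary annuity; solve PV = PMT × [(1 − (1+r)^−n)/r] for PMT.
Periodic rate r = 0.049 per year.
With n = 21: PMT = 500,000 / ([(1 − (1+r)^−n)/r]) = CHF 38,655.54

CHF 38,655.54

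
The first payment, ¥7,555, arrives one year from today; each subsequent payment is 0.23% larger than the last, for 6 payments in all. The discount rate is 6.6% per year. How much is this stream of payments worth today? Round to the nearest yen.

Periodic rate r = 0.066 per year.
Growing ordinary annuity: PV = PMT₁ × [1 − ((1+g)/(1+r))^n] / (r − g) = 7,555 × [1 − ((1+0.0023)/(1+r))^6] / (r − 0.0023) = ¥36,655.

¥36,655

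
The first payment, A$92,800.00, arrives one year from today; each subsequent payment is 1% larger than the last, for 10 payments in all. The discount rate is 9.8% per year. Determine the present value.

Periodic rate r = 0.098 per year.
Growing ordinary annuity: PV = PMT₁ × [1 − ((1+g)/(1+r))^n] / (r − g) = 92,800 × [1 − ((1+0.01)/(1+r))^10] / (r − 0.01) = A$597,188.13.

A$597,188.13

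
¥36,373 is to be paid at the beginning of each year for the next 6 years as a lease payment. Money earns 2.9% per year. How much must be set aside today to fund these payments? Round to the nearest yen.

This is an annuity due: 6 payments of ¥36,373 at the beginning of each year.
Periodic rate r = 0.029 per year.
PV = PMT × [(1 − (1+r)^−n)/r] × (1+r) = 36,373 × [1 − (1+r)^−6] / r × (1+r) = ¥203,427

¥203,427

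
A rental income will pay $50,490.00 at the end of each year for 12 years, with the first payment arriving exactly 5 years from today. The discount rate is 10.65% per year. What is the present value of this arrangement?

$222,371.27

Ordinary annuity of 12 payments, first payment at period 5.
Periodic rate r = 0.1065 per year.
The ordinary-annuity PV formula values the stream one period before the first payment (period 4); discount that back 4 periods:
PV₀ = 50,490 × [1 − (1+r)^−12] / r × (1+r)^−4 = $222,371.27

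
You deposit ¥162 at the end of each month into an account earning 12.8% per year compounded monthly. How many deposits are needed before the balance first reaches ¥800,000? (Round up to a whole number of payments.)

376 payments

Periodic rate r = 0.128/12 per month; n is counted in months.
Ordinary annuity FV: 800,000 = 162 × [((1+r)^n − 1)/r].
(1+r)^n = 1 + 800,000 × r / 162, so n = ln(1 + 800,000·r/162) / ln(1+r) = 375.39.
Round up to a whole number of payments: n = 376.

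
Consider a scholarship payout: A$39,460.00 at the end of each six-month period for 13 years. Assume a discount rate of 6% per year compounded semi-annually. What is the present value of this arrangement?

This is an ordinary annuity: 26 payments of A$39,460.00 at the end of each six-month period.
Periodic rate r = 0.06/2 per half-year; n is counted in half-years.
PV = PMT × [(1 − (1+r)^−n)/r] = 39,460 × [1 − (1+r)^−26] / r = A$705,420.20

A$705,420.20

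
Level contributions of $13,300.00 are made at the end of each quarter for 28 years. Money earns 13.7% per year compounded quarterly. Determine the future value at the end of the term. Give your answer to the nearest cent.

$16,486,935.10

This is an ordinary annuity: 112 deposits of $13,300.00 at the end of each quarter.
Periodic rate r = 0.137/4 per quarter; n is counted in quarters.
FV = PMT × [((1+r)^n − 1)/r] = 13,300 × [(1+r)^112 − 1] / r = $16,486,935.10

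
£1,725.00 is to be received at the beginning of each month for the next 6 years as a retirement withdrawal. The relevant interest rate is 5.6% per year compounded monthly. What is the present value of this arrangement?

£105,772.31

This is an annuity due: 72 payments of £1,725.00 at the beginning of each month.
Periodic rate r = 0.056/12 per month; n is counted in months.
PV = PMT × [(1 − (1+r)^−n)/r] × (1+r) = 1,725 × [1 − (1+r)^−72] / r × (1+r) = £105,772.31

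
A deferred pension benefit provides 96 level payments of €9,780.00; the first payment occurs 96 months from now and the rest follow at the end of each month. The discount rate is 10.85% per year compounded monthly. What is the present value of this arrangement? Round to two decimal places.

Ordinary annuity of 96 payments, first payment at period 96.
Periodic rate r = 0.1085/12 per month; n is counted in months.
The ordinary-annuity PV formula values the stream one period before the first payment (period 95); discount that back 95 periods:
PV₀ = 9,780 × [1 − (1+r)^−96] / r × (1+r)^−95 = €266,122.18

€266,122.18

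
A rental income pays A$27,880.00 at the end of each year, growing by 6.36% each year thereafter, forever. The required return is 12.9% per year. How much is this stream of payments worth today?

A$426,299.69

Periodic rate r = 0.129 per year.
Growing perpetuity (Gordon): PV = PMT₁ / (r − g) = 27,880 / (r − 0.0636) = A$426,299.69.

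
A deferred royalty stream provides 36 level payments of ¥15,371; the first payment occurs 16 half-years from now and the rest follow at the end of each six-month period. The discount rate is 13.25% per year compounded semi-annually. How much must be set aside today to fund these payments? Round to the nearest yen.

¥79,836

Ordinary annuity of 36 payments, first payment at period 16.
Periodic rate r = 0.1325/2 per half-year; n is counted in half-years.
The ordinary-annuity PV formula values the stream one period before the first payment (period 15); discount that back 15 periods:
PV₀ = 15,371 × [1 − (1+r)^−36] / r × (1+r)^−15 = ¥79,836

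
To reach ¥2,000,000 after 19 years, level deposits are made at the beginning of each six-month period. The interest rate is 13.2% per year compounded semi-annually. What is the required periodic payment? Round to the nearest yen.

¥11,971

Level annuity due; solve FV = PMT × [((1+r)^n − 1)/r] × (1+r) for PMT.
Periodic rate r = 0.132/2 per half-year; n is counted in half-years.
With n = 38: PMT = 2,000,000 / ([((1+r)^n − 1)/r] × (1+r)) = ¥11,971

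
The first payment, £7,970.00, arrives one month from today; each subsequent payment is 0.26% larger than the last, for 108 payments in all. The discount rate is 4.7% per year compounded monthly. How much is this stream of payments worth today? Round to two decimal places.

Periodic rate r = 0.047/12 per month; n is counted in months.
Growing ordinary annuity: PV = PMT₁ × [1 − ((1+g)/(1+r))^n] / (r − g) = 7,970 × [1 − ((1+0.0026)/(1+r))^108] / (r − 0.0026) = £799,935.15.

£799,935.15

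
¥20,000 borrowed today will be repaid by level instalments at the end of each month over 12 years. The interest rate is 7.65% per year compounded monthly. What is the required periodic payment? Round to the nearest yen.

Level ordinary annuity; solve PV = PMT × [(1 − (1+r)^−n)/r] for PMT.
Periodic rate r = 0.0765/12 per month; n is counted in months.
With n = 144: PMT = 20,000 / ([(1 − (1+r)^−n)/r]) = ¥213

¥213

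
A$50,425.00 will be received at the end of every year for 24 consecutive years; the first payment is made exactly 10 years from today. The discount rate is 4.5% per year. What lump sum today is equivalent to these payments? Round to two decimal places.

A$491,849.06

Ordinary annuity of 24 payments, first payment at period 10.
Periodic rate r = 0.045 per year.
The ordinary-annuity PV formula values the stream one period before the first payment (period 9); discount that back 9 periods:
PV₀ = 50,425 × [1 − (1+r)^−24] / r × (1+r)^−9 = A$491,849.06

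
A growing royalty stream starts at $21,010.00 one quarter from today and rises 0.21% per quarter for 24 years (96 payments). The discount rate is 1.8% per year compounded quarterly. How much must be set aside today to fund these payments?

Periodic rate r = 0.018/4 per quarter; n is counted in quarters.
Growing ordinary annuity: PV = PMT₁ × [1 − ((1+g)/(1+r))^n] / (r − g) = 21,010 × [1 − ((1+0.0021)/(1+r))^96] / (r − 0.0021) = $1,796,198.60.

$1,796,198.60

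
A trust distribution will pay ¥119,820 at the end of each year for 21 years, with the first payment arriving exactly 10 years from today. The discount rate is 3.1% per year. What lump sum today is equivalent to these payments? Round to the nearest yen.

¥1,389,859

Ordinary annuity of 21 payments, first payment at period 10.
Periodic rate r = 0.031 per year.
The ordinary-annuity PV formula values the stream one period before the first payment (period 9); discount that back 9 periods:
PV₀ = 119,820 × [1 − (1+r)^−21] / r × (1+r)^−9 = ¥1,389,859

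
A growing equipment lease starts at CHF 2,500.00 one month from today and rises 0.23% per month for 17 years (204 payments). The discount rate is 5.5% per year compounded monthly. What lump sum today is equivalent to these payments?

Periodic rate r = 0.055/12 per month; n is counted in months.
Growing ordinary annuity: PV = PMT₁ × [1 − ((1+g)/(1+r))^n] / (r − g) = 2,500 × [1 − ((1+0.0023)/(1+r))^204] / (r − 0.0023) = CHF 406,602.70.

CHF 406,602.70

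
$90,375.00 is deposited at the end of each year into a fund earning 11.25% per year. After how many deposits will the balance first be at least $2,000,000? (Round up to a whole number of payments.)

12 payments

Periodic rate r = 0.1125 per year.
Ordinary annuity FV: 2,000,000 = 90,375 × [((1+r)^n − 1)/r].
(1+r)^n = 1 + 2,000,000 × r / 90,375, so n = ln(1 + 2,000,000·r/90,375) / ln(1+r) = 11.72.
Round up to a whole number of payments: n = 12.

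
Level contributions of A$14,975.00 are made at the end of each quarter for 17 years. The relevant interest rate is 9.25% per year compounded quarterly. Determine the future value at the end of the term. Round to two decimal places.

A$2,417,474.71

This is an ordinary annuity: 68 deposits of A$14,975.00 at the end of each quarter.
Periodic rate r = 0.0925/4 per quarter; n is counted in quarters.
FV = PMT × [((1+r)^n − 1)/r] = 14,975 × [(1+r)^68 − 1] / r = A$2,417,474.71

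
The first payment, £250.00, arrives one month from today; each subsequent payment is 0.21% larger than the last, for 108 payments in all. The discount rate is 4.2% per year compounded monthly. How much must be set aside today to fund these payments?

Periodic rate r = 0.042/12 per month; n is counted in months.
Growing ordinary annuity: PV = PMT₁ × [1 − ((1+g)/(1+r))^n] / (r − g) = 250 × [1 − ((1+0.0021)/(1+r))^108] / (r − 0.0021) = £24,993.08.

£24,993.08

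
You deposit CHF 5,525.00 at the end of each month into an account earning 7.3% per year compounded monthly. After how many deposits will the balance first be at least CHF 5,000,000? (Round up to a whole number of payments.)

Periodic rate r = 0.073/12 per month; n is counted in months.
Ordinary annuity FV: 5,000,000 = 5,525 × [((1+r)^n − 1)/r].
(1+r)^n = 1 + 5,000,000 × r / 5,525, so n = ln(1 + 5,000,000·r/5,525) / ln(1+r) = 308.76.
Round up to a whole number of payments: n = 309.

309 payments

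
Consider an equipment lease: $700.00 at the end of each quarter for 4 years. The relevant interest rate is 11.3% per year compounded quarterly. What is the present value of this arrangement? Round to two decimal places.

$8,911.57

This is an ordinary annuity: 16 payments of $700.00 at the end of each quarter.
Periodic rate r = 0.113/4 per quarter; n is counted in quarters.
PV = PMT × [(1 − (1+r)^−n)/r] = 700 × [1 − (1+r)^−16] / r = $8,911.57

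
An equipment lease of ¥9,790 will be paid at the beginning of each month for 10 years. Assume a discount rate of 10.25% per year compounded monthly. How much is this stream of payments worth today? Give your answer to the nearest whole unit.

This is an annuity due: 120 payments of ¥9,790 at the beginning of each month.
Periodic rate r = 0.1025/12 per month; n is counted in months.
PV = PMT × [(1 − (1+r)^−n)/r] × (1+r) = 9,790 × [1 − (1+r)^−120] / r × (1+r) = ¥739,381

¥739,381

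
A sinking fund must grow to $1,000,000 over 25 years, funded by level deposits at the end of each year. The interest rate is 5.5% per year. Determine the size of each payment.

$19,549.35

Level ordinary annuity; solve FV = PMT × [((1+r)^n − 1)/r] for PMT.
Periodic rate r = 0.055 per year.
With n = 25: PMT = 1,000,000 / ([((1+r)^n − 1)/r]) = $19,549.35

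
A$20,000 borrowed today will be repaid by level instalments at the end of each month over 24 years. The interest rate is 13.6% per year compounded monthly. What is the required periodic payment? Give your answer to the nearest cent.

A$235.85

Level ordinary annuity; solve PV = PMT × [(1 − (1+r)^−n)/r] for PMT.
Periodic rate r = 0.136/12 per month; n is counted in months.
With n = 288: PMT = 20,000 / ([(1 − (1+r)^−n)/r]) = A$235.85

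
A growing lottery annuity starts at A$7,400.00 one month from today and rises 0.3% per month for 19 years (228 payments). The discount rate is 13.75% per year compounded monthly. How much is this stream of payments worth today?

A$745,928.33

Periodic rate r = 0.1375/12 per month; n is counted in months.
Growing ordinary annuity: PV = PMT₁ × [1 − ((1+g)/(1+r))^n] / (r − g) = 7,400 × [1 − ((1+0.003)/(1+r))^228] / (r − 0.003) = A$745,928.33.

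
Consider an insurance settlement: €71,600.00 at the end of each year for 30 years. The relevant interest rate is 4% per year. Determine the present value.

€1,238,109.58

This is an ordinary annuity: 30 payments of €71,600.00 at the end of each year.
Periodic rate r = 0.04 per year.
PV = PMT × [(1 − (1+r)^−n)/r] = 71,600 × [1 − (1+r)^−30] / r = €1,238,109.58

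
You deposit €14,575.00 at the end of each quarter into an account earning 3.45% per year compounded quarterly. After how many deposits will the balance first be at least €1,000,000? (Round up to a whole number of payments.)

55 payments

Periodic rate r = 0.0345/4 per quarter; n is counted in quarters.
Ordinary annuity FV: 1,000,000 = 14,575 × [((1+r)^n − 1)/r].
(1+r)^n = 1 + 1,000,000 × r / 14,575, so n = ln(1 + 1,000,000·r/14,575) / ln(1+r) = 54.13.
Round up to a whole number of payments: n = 55.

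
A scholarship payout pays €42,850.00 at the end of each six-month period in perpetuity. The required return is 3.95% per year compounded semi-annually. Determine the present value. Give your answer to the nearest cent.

Periodic rate r = 0.0395/2 per half-year.
Level perpetuity: PV = PMT / r = 42,850 / (0.0395/2) = €2,169,620.25.

€2,169,620.25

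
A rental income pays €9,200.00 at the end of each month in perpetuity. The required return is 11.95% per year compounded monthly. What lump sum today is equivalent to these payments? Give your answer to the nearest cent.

Periodic rate r = 0.1195/12 per month.
Level perpetuity: PV = PMT / r = 9,200 / (0.1195/12) = €923,849.37.

€923,849.37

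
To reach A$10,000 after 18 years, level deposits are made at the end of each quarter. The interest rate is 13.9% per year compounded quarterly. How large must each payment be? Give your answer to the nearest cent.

A$32.48

Level ordinary annuity; solve FV = PMT × [((1+r)^n − 1)/r] for PMT.
Periodic rate r = 0.139/4 per quarter; n is counted in quarters.
With n = 72: PMT = 10,000 / ([((1+r)^n − 1)/r]) = A$32.48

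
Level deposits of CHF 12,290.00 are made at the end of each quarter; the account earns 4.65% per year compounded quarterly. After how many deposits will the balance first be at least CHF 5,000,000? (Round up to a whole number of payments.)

152 payments

Periodic rate r = 0.0465/4 per quarter; n is counted in quarters.
Ordinary annuity FV: 5,000,000 = 12,290 × [((1+r)^n − 1)/r].
(1+r)^n = 1 + 5,000,000 × r / 12,290, so n = ln(1 + 5,000,000·r/12,290) / ln(1+r) = 151.03.
Round up to a whole number of payments: n = 152.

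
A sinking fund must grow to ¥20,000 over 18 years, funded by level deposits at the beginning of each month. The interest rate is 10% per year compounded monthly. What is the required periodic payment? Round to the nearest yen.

¥33

Level annuity due; solve FV = PMT × [((1+r)^n − 1)/r] × (1+r) for PMT.
Periodic rate r = 0.1/12 per month; n is counted in months.
With n = 216: PMT = 20,000 / ([((1+r)^n − 1)/r] × (1+r)) = ¥33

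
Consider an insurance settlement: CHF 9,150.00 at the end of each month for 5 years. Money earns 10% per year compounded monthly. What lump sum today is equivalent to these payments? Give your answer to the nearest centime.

This is an ordinary annuity: 60 payments of CHF 9,150.00 at the end of each month.
Periodic rate r = 0.1/12 per month; n is counted in months.
PV = PMT × [(1 − (1+r)^−n)/r] = 9,150 × [1 − (1+r)^−60] / r = CHF 430,648.13

CHF 430,648.13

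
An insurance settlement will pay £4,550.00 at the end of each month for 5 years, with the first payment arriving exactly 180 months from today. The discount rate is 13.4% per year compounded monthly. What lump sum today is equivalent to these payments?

Ordinary annuity of 60 payments, first payment at period 180.
Periodic rate r = 0.134/12 per month; n is counted in months.
The ordinary-annuity PV formula values the stream one period before the first payment (period 179); discount that back 179 periods:
PV₀ = 4,550 × [1 − (1+r)^−60] / r × (1+r)^−179 = £27,151.84

£27,151.84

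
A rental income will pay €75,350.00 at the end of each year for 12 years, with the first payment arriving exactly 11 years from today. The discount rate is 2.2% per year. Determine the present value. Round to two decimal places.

Ordinary annuity of 12 payments, first payment at period 11.
Periodic rate r = 0.022 per year.
The ordinary-annuity PV formula values the stream one period before the first payment (period 10); discount that back 10 periods:
PV₀ = 75,350 × [1 − (1+r)^−12] / r × (1+r)^−10 = €633,212.45

€633,212.45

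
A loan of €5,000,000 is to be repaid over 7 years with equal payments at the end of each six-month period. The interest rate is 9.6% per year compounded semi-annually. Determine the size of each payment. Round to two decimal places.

€498,681.41

Level ordinary annuity; solve PV = PMT × [(1 − (1+r)^−n)/r] for PMT.
Periodic rate r = 0.096/2 per half-year; n is counted in half-years.
With n = 14: PMT = 5,000,000 / ([(1 − (1+r)^−n)/r]) = €498,681.41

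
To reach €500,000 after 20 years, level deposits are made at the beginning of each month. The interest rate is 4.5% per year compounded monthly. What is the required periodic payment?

Level annuity due; solve FV = PMT × [((1+r)^n − 1)/r] × (1+r) for PMT.
Periodic rate r = 0.045/12 per month; n is counted in months.
With n = 240: PMT = 500,000 / ([((1+r)^n − 1)/r] × (1+r)) = €1,283.43

€1,283.43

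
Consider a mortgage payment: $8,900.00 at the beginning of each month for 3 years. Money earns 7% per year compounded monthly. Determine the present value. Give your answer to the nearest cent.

$289,920.93

This is an annuity due: 36 payments of $8,900.00 at the beginning of each month.
Periodic rate r = 0.07/12 per month; n is counted in months.
PV = PMT × [(1 − (1+r)^−n)/r] × (1+r) = 8,900 × [1 − (1+r)^−36] / r × (1+r) = $289,920.93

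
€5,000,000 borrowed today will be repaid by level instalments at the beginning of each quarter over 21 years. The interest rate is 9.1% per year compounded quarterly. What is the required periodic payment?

€131,021.61

Level annuity due; solve PV = PMT × [(1 − (1+r)^−n)/r] × (1+r) for PMT.
Periodic rate r = 0.091/4 per quarter; n is counted in quarters.
With n = 84: PMT = 5,000,000 / ([(1 − (1+r)^−n)/r] × (1+r)) = €131,021.61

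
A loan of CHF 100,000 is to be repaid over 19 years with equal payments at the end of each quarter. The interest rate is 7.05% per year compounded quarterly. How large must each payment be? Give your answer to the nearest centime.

CHF 2,398.13

Level ordinary annuity; solve PV = PMT × [(1 − (1+r)^−n)/r] for PMT.
Periodic rate r = 0.0705/4 per quarter; n is counted in quarters.
With n = 76: PMT = 100,000 / ([(1 − (1+r)^−n)/r]) = CHF 2,398.13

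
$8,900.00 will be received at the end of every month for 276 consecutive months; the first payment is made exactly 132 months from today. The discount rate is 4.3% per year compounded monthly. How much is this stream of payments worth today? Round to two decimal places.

Ordinary annuity of 276 payments, first payment at period 132.
Periodic rate r = 0.043/12 per month; n is counted in months.
The ordinary-annuity PV formula values the stream one period before the first payment (period 131); discount that back 131 periods:
PV₀ = 8,900 × [1 − (1+r)^−276] / r × (1+r)^−131 = $975,308.71

$975,308.71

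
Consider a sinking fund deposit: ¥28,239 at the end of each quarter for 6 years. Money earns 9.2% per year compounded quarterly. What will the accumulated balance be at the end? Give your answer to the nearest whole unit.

This is an ordinary annuity: 24 deposits of ¥28,239 at the end of each quarter.
Periodic rate r = 0.092/4 per quarter; n is counted in quarters.
FV = PMT × [((1+r)^n − 1)/r] = 28,239 × [(1+r)^24 − 1] / r = ¥891,245

¥891,245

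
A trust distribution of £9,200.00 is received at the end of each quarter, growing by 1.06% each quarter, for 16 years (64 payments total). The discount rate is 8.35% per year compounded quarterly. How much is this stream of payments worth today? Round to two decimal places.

£426,740.30

Periodic rate r = 0.0835/4 per quarter; n is counted in quarters.
Growing ordinary annuity: PV = PMT₁ × [1 − ((1+g)/(1+r))^n] / (r − g) = 9,200 × [1 − ((1+0.0106)/(1+r))^64] / (r − 0.0106) = £426,740.30.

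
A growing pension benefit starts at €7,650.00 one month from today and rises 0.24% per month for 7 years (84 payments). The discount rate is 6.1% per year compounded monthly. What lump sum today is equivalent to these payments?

Periodic rate r = 0.061/12 per month; n is counted in months.
Growing ordinary annuity: PV = PMT₁ × [1 − ((1+g)/(1+r))^n] / (r − g) = 7,650 × [1 − ((1+0.0024)/(1+r))^84] / (r − 0.0024) = €573,414.39.

€573,414.39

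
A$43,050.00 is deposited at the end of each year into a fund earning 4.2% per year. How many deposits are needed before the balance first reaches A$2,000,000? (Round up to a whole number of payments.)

27 payments

Periodic rate r = 0.042 per year.
Ordinary annuity FV: 2,000,000 = 43,050 × [((1+r)^n − 1)/r].
(1+r)^n = 1 + 2,000,000 × r / 43,050, so n = ln(1 + 2,000,000·r/43,050) / ln(1+r) = 26.30.
Round up to a whole number of payments: n = 27.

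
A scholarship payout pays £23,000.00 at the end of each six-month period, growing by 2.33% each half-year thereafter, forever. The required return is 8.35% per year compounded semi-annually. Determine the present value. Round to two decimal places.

Periodic rate r = 0.0835/2 per half-year.
Growing perpetuity (Gordon): PV = PMT₁ / (r − g) = 23,000 / (r − 0.0233) = £1,246,612.47.

£1,246,612.47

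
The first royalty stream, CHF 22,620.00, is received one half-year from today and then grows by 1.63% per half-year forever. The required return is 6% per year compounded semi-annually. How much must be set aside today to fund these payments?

CHF 1,651,094.89

Periodic rate r = 0.06/2 per half-year.
Growing perpetuity (Gordon): PV = PMT₁ / (r − g) = 22,620 / (r − 0.0163) = CHF 1,651,094.89.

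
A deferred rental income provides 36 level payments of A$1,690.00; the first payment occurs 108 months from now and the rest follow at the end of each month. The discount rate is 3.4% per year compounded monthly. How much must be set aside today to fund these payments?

Ordinary annuity of 36 payments, first payment at period 108.
Periodic rate r = 0.034/12 per month; n is counted in months.
The ordinary-annuity PV formula values the stream one period before the first payment (period 107); discount that back 107 periods:
PV₀ = 1,690 × [1 − (1+r)^−36] / r × (1+r)^−107 = A$42,674.38

A$42,674.38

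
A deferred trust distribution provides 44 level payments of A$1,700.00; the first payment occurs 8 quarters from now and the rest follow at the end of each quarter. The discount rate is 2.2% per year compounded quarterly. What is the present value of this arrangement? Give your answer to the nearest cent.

A$63,779.82

Ordinary annuity of 44 payments, first payment at period 8.
Periodic rate r = 0.022/4 per quarter; n is counted in quarters.
The ordinary-annuity PV formula values the stream one period before the first payment (period 7); discount that back 7 periods:
PV₀ = 1,700 × [1 − (1+r)^−44] / r × (1+r)^−7 = A$63,779.82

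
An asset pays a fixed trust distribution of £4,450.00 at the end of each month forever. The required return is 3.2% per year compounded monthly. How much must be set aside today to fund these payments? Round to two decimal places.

£1,668,750.00

Periodic rate r = 0.032/12 per month.
Level perpetuity: PV = PMT / r = 4,450 / (0.032/12) = £1,668,750.00.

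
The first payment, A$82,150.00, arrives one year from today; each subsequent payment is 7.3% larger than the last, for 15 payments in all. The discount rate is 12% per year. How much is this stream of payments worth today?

Periodic rate r = 0.12 per year.
Growing ordinary annuity: PV = PMT₁ × [1 − ((1+g)/(1+r))^n] / (r − g) = 82,150 × [1 − ((1+0.073)/(1+r))^15] / (r − 0.073) = A$829,042.27.

A$829,042.27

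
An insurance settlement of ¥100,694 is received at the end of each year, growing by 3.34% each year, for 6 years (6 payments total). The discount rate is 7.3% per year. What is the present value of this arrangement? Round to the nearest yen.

¥513,597

Periodic rate r = 0.073 per year.
Growing ordinary annuity: PV = PMT₁ × [1 − ((1+g)/(1+r))^n] / (r − g) = 100,694 × [1 − ((1+0.0334)/(1+r))^6] / (r − 0.0334) = ¥513,597.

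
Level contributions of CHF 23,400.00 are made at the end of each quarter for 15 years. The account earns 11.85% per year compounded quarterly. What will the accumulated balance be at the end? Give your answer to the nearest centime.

CHF 3,763,174.68

This is an ordinary annuity: 60 deposits of CHF 23,400.00 at the end of each quarter.
Periodic rate r = 0.1185/4 per quarter; n is counted in quarters.
FV = PMT × [((1+r)^n − 1)/r] = 23,400 × [(1+r)^60 − 1] / r = CHF 3,763,174.68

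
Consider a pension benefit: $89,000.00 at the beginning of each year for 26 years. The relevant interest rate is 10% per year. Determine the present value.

This is an annuity due: 26 payments of $89,000.00 at the beginning of each year.
Periodic rate r = 0.1 per year.
PV = PMT × [(1 − (1+r)^−n)/r] × (1+r) = 89,000 × [1 − (1+r)^−26] / r × (1+r) = $896,856.56

$896,856.56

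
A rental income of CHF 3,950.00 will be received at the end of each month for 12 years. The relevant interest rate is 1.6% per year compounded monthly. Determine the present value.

This is an ordinary annuity: 144 payments of CHF 3,950.00 at the end of each month.
Periodic rate r = 0.016/12 per month; n is counted in months.
PV = PMT × [(1 − (1+r)^−n)/r] = 3,950 × [1 − (1+r)^−144] / r = CHF 517,215.70

CHF 517,215.70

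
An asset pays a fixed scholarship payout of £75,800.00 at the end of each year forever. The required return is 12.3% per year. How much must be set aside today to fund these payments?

£616,260.16

Periodic rate r = 0.123 per year.
Level perpetuity: PV = PMT / r = 75,800 / (0.123) = £616,260.16.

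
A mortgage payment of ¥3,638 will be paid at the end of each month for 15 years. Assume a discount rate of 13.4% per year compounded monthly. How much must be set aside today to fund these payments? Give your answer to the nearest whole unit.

¥281,650

This is an ordinary annuity: 180 payments of ¥3,638 at the end of each month.
Periodic rate r = 0.134/12 per month; n is counted in months.
PV = PMT × [(1 − (1+r)^−n)/r] = 3,638 × [1 − (1+r)^−180] / r = ¥281,650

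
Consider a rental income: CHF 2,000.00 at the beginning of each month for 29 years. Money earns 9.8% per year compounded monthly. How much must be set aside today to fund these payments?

CHF 232,334.48

This is an annuity due: 348 payments of CHF 2,000.00 at the beginning of each month.
Periodic rate r = 0.098/12 per month; n is counted in months.
PV = PMT × [(1 − (1+r)^−n)/r] × (1+r) = 2,000 × [1 − (1+r)^−348] / r × (1+r) = CHF 232,334.48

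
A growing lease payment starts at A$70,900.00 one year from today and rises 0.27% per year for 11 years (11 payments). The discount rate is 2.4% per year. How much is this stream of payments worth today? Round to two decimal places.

A$687,152.74

Periodic rate r = 0.024 per year.
Growing ordinary annuity: PV = PMT₁ × [1 − ((1+g)/(1+r))^n] / (r − g) = 70,900 × [1 − ((1+0.0027)/(1+r))^11] / (r − 0.0027) = A$687,152.74.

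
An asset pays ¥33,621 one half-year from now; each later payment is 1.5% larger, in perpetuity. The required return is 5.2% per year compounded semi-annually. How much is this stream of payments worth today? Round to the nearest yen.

¥3,056,455

Periodic rate r = 0.052/2 per half-year.
Growing perpetuity (Gordon): PV = PMT₁ / (r − g) = 33,621 / (r − 0.015) = ¥3,056,455.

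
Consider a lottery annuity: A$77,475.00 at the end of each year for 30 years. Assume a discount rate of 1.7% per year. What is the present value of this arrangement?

This is an ordinary annuity: 30 payments of A$77,475.00 at the end of each year.
Periodic rate r = 0.017 per year.
PV = PMT × [(1 − (1+r)^−n)/r] = 77,475 × [1 − (1+r)^−30] / r = A$1,808,926.77

A$1,808,926.77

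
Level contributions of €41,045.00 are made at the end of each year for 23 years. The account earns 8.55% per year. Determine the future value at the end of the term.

This is an ordinary annuity: 23 deposits of €41,045.00 at the end of each year.
Periodic rate r = 0.0855 per year.
FV = PMT × [((1+r)^n − 1)/r] = 41,045 × [(1+r)^23 − 1] / r = €2,687,905.13

€2,687,905.13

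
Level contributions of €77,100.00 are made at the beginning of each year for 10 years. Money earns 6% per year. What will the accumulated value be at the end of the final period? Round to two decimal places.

This is an annuity due: 10 deposits of €77,100.00 at the beginning of each year.
Periodic rate r = 0.06 per year.
FV = PMT × [((1+r)^n − 1)/r] × (1+r) = 77,100 × [(1+r)^10 − 1] / r × (1+r) = €1,077,213.65

€1,077,213.65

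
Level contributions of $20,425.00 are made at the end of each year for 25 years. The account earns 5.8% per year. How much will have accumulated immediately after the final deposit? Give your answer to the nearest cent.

This is an ordinary annuity: 25 deposits of $20,425.00 at the end of each year.
Periodic rate r = 0.058 per year.
FV = PMT × [((1+r)^n − 1)/r] = 20,425 × [(1+r)^25 − 1] / r = $1,089,547.70

$1,089,547.70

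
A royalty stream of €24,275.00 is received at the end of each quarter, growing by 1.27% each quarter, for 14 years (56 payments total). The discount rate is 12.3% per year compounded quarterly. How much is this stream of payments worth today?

€844,817.60

Periodic rate r = 0.123/4 per quarter; n is counted in quarters.
Growing ordinary annuity: PV = PMT₁ × [1 − ((1+g)/(1+r))^n] / (r − g) = 24,275 × [1 − ((1+0.0127)/(1+r))^56] / (r − 0.0127) = €844,817.60.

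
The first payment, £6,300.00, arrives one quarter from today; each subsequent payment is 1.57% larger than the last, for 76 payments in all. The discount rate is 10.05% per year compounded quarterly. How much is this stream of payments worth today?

£337,155.27

Periodic rate r = 0.1005/4 per quarter; n is counted in quarters.
Growing ordinary annuity: PV = PMT₁ × [1 − ((1+g)/(1+r))^n] / (r − g) = 6,300 × [1 − ((1+0.0157)/(1+r))^76] / (r − 0.0157) = £337,155.27.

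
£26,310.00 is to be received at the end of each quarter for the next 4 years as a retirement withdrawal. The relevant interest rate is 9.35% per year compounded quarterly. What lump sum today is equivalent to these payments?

£347,861.00

This is an ordinary annuity: 16 payments of £26,310.00 at the end of each quarter.
Periodic rate r = 0.0935/4 per quarter; n is counted in quarters.
PV = PMT × [(1 − (1+r)^−n)/r] = 26,310 × [1 − (1+r)^−16] / r = £347,861.00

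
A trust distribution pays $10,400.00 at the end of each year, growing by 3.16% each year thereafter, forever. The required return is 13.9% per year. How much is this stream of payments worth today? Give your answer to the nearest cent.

$96,834.26

Periodic rate r = 0.139 per year.
Growing perpetuity (Gordon): PV = PMT₁ / (r − g) = 10,400 / (r − 0.0316) = $96,834.26.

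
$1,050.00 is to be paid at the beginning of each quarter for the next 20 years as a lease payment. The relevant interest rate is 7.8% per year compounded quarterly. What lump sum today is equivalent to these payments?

$43,185.98

This is an annuity due: 80 payments of $1,050.00 at the beginning of each quarter.
Periodic rate r = 0.078/4 per quarter; n is counted in quarters.
PV = PMT × [(1 − (1+r)^−n)/r] × (1+r) = 1,050 × [1 − (1+r)^−80] / r × (1+r) = $43,185.98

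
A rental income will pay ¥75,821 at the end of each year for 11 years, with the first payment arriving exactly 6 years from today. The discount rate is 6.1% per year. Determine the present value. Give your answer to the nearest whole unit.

Ordinary annuity of 11 payments, first payment at period 6.
Periodic rate r = 0.061 per year.
The ordinary-annuity PV formula values the stream one period before the first payment (period 5); discount that back 5 periods:
PV₀ = 75,821 × [1 − (1+r)^−11] / r × (1+r)^−5 = ¥442,486

¥442,486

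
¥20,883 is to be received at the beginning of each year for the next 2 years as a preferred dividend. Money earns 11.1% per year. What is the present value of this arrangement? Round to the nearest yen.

¥39,680

This is an annuity due: 2 payments of ¥20,883 at the beginning of each year.
Periodic rate r = 0.111 per year.
PV = PMT × [(1 − (1+r)^−n)/r] × (1+r) = 20,883 × [1 − (1+r)^−2] / r × (1+r) = ¥39,680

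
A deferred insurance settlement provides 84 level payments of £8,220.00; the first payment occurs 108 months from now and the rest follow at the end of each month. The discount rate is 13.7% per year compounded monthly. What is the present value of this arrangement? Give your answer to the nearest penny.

Ordinary annuity of 84 payments, first payment at period 108.
Periodic rate r = 0.137/12 per month; n is counted in months.
The ordinary-annuity PV formula values the stream one period before the first payment (period 107); discount that back 107 periods:
PV₀ = 8,220 × [1 − (1+r)^−84] / r × (1+r)^−107 = £131,349.73

£131,349.73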